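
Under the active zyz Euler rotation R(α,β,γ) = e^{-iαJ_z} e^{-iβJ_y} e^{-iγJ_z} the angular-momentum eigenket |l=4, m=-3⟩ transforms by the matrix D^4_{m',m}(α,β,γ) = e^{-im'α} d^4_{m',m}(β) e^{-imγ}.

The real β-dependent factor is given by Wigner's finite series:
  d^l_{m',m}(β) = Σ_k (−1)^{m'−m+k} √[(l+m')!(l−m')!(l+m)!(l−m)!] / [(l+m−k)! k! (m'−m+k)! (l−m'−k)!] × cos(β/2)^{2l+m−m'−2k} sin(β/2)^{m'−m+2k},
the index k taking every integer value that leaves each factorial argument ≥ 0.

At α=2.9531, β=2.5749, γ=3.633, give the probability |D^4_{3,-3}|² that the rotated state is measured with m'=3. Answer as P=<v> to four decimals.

First d^4_{3,-3}(β=2.5749), then the phase factors e^{-i(3)α} and e^{-i(-3)γ}:
c=cos(2.5749/2)=0.279570, s=sin(2.5749/2)=0.960125; N=√[5040·1·1·5040]=5040.000000
The bounds max(0,m−m')=0 and min(l+m,l−m')=1 give 2 terms
  k=0: (−1)^6·5040.0000/(720)·0.2796^2·0.9601^6 = +0.428595
  k=1: (−1)^7·5040.0000/(5040)·0.2796^0·0.9601^8 = -0.722143
d^4_{3,-3}(2.5749) = +0.428595 -0.722143 = -0.293548
|D^4_{3,-3}|² = |d^4_{3,-3}(β)|² = (-0.293548)² = 0.086171 (the z-rotation phases have unit modulus)

P=0.0862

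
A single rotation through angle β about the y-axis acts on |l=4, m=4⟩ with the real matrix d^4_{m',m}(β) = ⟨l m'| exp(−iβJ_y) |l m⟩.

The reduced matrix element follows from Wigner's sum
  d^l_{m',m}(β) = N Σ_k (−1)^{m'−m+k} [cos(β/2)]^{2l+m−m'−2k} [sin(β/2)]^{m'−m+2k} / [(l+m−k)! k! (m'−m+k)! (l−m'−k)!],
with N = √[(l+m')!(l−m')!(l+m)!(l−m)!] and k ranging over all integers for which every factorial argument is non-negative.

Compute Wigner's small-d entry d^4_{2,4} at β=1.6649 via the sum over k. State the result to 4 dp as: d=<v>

d=0.2691

d^4_{2,4}(β=1.6649) via Wigner's sum:
Half-angle: c=0.673066, s=0.739583. N=√(720·2·40320·1)=7619.763776
k∈{2} keeps every argument non-negative
  k=2: (−1)^0·7619.7638/(1440)·0.6731^6·0.7396^2 = +0.269090
d^4_{2,4}(1.6649) = +0.269090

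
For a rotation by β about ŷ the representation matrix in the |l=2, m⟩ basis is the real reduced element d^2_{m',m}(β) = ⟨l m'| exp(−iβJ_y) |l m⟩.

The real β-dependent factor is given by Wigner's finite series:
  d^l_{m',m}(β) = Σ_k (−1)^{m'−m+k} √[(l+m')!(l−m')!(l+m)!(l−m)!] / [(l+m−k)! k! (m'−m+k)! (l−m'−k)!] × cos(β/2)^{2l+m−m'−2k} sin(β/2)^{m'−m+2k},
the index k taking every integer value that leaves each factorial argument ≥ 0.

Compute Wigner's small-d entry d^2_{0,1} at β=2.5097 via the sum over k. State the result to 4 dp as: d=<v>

d^2_{0,1}(β=2.5097) via Wigner's sum:
Half-angle: c=0.310716, s=0.950503. N=√(2·2·6·1)=4.898979
The bounds max(0,m−m')=1 and min(l+m,l−m')=2 give 2 terms
  k=1: (−1)^0·4.8990/(2)·0.3107^3·0.9505^1 = +0.069843
  k=2: (−1)^1·4.8990/(2)·0.3107^1·0.9505^3 = -0.653581
d^2_{0,1}(2.5097) = +0.069843 -0.653581 = -0.583739

d=-0.5837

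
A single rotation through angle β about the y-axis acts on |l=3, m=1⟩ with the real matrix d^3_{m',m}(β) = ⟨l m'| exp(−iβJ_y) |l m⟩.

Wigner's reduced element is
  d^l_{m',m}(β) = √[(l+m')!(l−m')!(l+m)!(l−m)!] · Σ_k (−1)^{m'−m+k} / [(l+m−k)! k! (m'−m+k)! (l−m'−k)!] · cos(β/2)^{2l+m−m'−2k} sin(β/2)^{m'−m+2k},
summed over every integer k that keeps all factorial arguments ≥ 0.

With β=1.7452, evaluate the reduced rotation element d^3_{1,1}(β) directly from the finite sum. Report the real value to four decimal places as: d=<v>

d=0.1226

d^3_{1,1}(β=1.7452) via Wigner's sum:
Half-angle: c=0.642837, s=0.766003. N=√(24·2·24·2)=48.000000
The bounds max(0,m−m')=0 and min(l+m,l−m')=2 give 3 terms
  k=0: (−1)^0·48.0000/(48)·0.6428^6·0.7660^0 = +0.070568
  k=1: (−1)^1·48.0000/(6)·0.6428^4·0.7660^2 = -0.801594
  k=2: (−1)^2·48.0000/(8)·0.6428^2·0.7660^4 = +0.853640
d^3_{1,1}(1.7452) = +0.070568 -0.801594 +0.853640 = +0.122613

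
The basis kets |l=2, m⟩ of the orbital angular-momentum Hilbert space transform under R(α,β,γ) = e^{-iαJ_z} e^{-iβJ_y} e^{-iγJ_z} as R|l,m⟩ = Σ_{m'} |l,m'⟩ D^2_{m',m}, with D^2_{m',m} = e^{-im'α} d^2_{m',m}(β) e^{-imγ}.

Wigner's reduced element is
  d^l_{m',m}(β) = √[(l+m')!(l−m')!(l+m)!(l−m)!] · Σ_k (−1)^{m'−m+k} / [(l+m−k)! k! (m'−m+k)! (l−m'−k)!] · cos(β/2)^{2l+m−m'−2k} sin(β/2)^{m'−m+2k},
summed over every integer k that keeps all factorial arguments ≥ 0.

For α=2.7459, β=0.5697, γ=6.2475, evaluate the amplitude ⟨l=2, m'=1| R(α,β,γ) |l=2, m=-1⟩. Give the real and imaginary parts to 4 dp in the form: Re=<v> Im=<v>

Re=-0.1984 Im=-0.0747

D^2_{1,-1}(2.7459,0.5697,6.2475) = e^{-i·1·2.7459}·d^2_{1,-1}(0.5697)·e^{-i·-1·6.2475}. Compute d first:
With c≡cos(β/2)=0.959704 and s≡sin(β/2)=0.281013, N=[6·1·1·6]^{1/2}=6.000000
Admissible k: 0..1 (factorial args all ≥0)
  k=0: (−1)^2·6.0000/(2)·0.9597^2·0.2810^2 = +0.218198
  k=1: (−1)^3·6.0000/(6)·0.9597^0·0.2810^4 = -0.006236
d^2_{1,-1}(0.5697) = +0.218198 -0.006236 = +0.211962
D = (-0.922730-0.385447i)·(+0.211962)·(+0.999363-0.035678i) = -0.198374-0.074670i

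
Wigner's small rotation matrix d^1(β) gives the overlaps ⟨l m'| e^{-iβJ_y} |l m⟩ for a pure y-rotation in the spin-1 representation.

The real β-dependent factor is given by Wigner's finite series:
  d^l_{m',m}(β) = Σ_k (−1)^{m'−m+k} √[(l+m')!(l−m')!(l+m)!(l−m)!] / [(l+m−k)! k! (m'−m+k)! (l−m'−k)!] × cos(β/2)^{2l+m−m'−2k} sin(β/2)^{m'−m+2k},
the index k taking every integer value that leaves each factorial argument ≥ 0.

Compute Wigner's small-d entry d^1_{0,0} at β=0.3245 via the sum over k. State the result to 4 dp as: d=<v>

d^1_{0,0}(β=0.3245) via Wigner's sum:
Half-angle: c=0.986866, s=0.161539. N=√(1·1·1·1)=1.000000
k: max(0,(0)−(0))=0 … min(1+(0),1−(0))=1
  k=0: (−1)^0·1.0000/(1)·0.9869^2·0.1615^0 = +0.973905
  k=1: (−1)^1·1.0000/(1)·0.9869^0·0.1615^2 = -0.026095
d^1_{0,0}(0.3245) = +0.973905 -0.026095 = +0.947810

d=0.9478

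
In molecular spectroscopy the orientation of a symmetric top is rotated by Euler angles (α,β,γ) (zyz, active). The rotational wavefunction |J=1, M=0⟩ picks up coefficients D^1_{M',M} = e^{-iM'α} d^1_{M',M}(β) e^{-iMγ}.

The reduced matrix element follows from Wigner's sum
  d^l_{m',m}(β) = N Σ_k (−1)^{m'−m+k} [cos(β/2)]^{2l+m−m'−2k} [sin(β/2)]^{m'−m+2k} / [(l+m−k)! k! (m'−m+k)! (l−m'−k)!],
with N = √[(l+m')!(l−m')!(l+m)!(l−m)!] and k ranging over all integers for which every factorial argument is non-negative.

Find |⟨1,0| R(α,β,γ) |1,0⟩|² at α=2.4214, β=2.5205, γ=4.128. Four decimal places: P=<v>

D^1_{0,0}(2.4214,2.5205,4.128) = e^{-i·0·2.4214}·d^1_{0,0}(2.5205)·e^{-i·0·4.128}. Compute d first:
c=cos(2.5205/2)=0.305579, s=sin(2.5205/2)=0.952167; N=√[1·1·1·1]=1.000000
k∈{0,1} keeps every argument non-negative
  k=0: (−1)^0·1.0000/(1)·0.3056^2·0.9522^0 = +0.093378
  k=1: (−1)^1·1.0000/(1)·0.3056^0·0.9522^2 = -0.906622
d^1_{0,0}(2.5205) = +0.093378 -0.906622 = -0.813243
|D^1_{0,0}|² = |d^1_{0,0}(β)|² = (-0.813243)² = 0.661364 (the z-rotation phases have unit modulus)

P=0.6614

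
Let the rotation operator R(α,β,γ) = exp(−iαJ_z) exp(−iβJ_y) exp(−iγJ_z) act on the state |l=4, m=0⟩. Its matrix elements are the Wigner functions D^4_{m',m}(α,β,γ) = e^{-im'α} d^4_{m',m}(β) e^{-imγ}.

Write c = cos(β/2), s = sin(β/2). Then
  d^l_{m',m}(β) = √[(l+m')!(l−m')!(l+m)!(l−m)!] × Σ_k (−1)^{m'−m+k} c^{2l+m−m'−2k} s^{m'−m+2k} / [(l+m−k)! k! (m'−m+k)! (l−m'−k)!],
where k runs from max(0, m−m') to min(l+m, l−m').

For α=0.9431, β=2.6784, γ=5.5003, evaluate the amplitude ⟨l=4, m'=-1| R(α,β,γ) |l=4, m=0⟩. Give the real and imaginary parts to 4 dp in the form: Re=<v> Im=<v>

Re=-0.3415 Im=-0.4707

D^4_{-1,0}(0.9431,2.6784,5.5003) = e^{-i·-1·0.9431}·d^4_{-1,0}(2.6784)·e^{-i·0·5.5003}. Compute d first:
c=cos(2.6784/2)=0.229532, s=sin(2.6784/2)=0.973301; N=√[6·120·24·24]=643.987578
k∈{1,2,3,4} keeps every argument non-negative
  k=1: (−1)^0·643.9876/(144)·0.2295^7·0.9733^1 = +0.000146
  k=2: (−1)^1·643.9876/(24)·0.2295^5·0.9733^3 = -0.015762
  k=3: (−1)^2·643.9876/(24)·0.2295^3·0.9733^5 = +0.283419
  k=4: (−1)^3·643.9876/(144)·0.2295^1·0.9733^7 = -0.849353
d^4_{-1,0}(2.6784) = +0.000146 -0.015762 +0.283419 -0.849353 = -0.581550
Phases: e^{-i·(-1)·0.9431}=+0.587282+0.809383i, e^{-i·(0)·5.5003}=+1.000000+0.000000i ⇒ D=-0.341534-0.470696i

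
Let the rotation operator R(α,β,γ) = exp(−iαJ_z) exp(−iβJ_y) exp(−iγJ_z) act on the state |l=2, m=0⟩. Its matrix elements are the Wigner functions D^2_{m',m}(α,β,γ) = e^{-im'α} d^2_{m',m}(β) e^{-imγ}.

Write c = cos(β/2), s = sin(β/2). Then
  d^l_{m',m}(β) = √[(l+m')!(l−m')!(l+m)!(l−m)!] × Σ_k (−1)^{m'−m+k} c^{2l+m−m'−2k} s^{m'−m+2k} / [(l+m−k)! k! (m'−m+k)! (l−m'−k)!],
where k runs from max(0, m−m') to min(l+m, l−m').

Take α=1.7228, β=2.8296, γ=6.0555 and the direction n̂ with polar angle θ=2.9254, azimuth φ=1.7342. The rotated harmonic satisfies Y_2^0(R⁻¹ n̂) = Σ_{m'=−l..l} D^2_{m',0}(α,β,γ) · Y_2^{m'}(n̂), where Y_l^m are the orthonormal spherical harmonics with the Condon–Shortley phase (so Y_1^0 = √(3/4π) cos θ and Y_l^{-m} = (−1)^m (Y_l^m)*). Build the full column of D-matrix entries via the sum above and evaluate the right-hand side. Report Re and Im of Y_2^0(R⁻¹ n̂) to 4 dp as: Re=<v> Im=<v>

Re=0.6221 Im=0.0000

Need the full column D^2_{m',0} for m'=−2..2 at α=1.7228, β=2.8296, γ=6.0555.
cos(β/2)=0.155364, sin(β/2)=0.987857
d^2_{-2,0}: single k=2 term ⇒ +0.057699;  D = -0.055053-0.017272i
d^2_{-1,0}: k∈[1..2] ⇒ +0.009075 -0.366868 = -0.357793;  D = +0.054177-0.353668i
d^2_{0,0}: k∈[0..2] ⇒ +0.000583 -0.094222 +0.952306 = +0.858667;  D = +0.858667+0.000000i
d^2_{1,0}: k∈[0..1] ⇒ -0.009075 +0.366868 = +0.357793;  D = -0.054177-0.353668i
d^2_{2,0}: single k=0 term ⇒ +0.057699;  D = -0.055053+0.017272i
Y_2^{m'}(θ=2.9254,φ=1.7342) and Σ D·Y over m':
  (-0.0551-0.0173i)·(-0.0168+0.0057i)  (+0.0542-0.3537i)·(+0.0263+0.1597i)  (+0.8587+0.0000i)·(+0.5872+0.0000i)  (-0.0542-0.3537i)·(-0.0263+0.1597i)  (-0.0551+0.0173i)·(-0.0168-0.0057i)
Y_2^0(R⁻¹ n̂) = +0.622118-0.000000i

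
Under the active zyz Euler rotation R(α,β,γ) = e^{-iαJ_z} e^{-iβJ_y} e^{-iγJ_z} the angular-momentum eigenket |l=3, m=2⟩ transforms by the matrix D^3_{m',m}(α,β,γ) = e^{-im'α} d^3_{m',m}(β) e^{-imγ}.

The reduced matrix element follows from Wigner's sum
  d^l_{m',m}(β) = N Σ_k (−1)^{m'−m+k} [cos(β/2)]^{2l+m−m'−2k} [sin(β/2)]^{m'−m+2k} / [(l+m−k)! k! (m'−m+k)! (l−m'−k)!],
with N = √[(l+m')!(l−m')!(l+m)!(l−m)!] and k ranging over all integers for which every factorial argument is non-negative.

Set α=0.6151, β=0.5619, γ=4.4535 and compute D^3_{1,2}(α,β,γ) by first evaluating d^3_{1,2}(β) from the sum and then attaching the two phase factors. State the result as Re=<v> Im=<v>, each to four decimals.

Re=-0.5955 Im=0.0581

D^3_{1,2}(0.6151,0.5619,4.4535) = e^{-i·1·0.6151}·d^3_{1,2}(0.5619)·e^{-i·2·4.4535}. Compute d first:
With c≡cos(β/2)=0.960792 and s≡sin(β/2)=0.277269, N=[24·2·120·1]^{1/2}=75.894664
The bounds max(0,m−m')=1 and min(l+m,l−m')=2 give 2 terms
  k=1: (−1)^0·75.8947/(24)·0.9608^5·0.2773^1 = +0.717874
  k=2: (−1)^1·75.8947/(12)·0.9608^3·0.2773^3 = -0.119570
d^3_{1,2}(0.5619) = +0.717874 -0.119570 = +0.598305
Phases: e^{-i·(1)·0.6151}=+0.816716-0.577040i, e^{-i·(2)·4.4535}=-0.868921-0.494951i ⇒ D=-0.595474+0.058136i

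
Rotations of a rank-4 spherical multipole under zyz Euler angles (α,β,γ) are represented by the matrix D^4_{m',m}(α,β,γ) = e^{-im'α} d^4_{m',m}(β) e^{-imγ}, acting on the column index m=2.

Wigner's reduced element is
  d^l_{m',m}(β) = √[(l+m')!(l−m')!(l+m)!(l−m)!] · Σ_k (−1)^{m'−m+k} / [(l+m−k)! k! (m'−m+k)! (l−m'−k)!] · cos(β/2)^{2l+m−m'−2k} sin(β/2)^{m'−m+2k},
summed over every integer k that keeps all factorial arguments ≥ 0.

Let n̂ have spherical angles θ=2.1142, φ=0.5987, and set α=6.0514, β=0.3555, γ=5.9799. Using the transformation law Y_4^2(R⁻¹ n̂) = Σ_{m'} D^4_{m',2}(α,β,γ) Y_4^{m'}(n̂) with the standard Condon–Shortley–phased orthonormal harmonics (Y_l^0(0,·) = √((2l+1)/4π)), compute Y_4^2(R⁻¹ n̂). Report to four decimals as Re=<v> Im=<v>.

Need the full column D^4_{m',2} for m'=−4..4 at α=6.0514, β=0.3555, γ=5.9799.
cos(β/2)=0.984244, sin(β/2)=0.176815
d^4_{-4,2}: single k=6 term ⇒ +0.000157;  D = +0.000149-0.000049i
d^4_{-3,2}: k∈[5..6] ⇒ +0.001850 -0.000020 = +0.001830;  D = +0.001823-0.000162i
d^4_{-2,2}: k∈[4..6] ⇒ +0.013759 -0.000355 +0.000001 = +0.013405;  D = +0.013268+0.001910i
d^4_{-1,2}: k∈[3..5] ⇒ +0.072209 -0.003496 +0.000023 = +0.068736;  D = +0.063965+0.025162i
d^4_{0,2}: k∈[2..4] ⇒ +0.269636 -0.023205 +0.000281 = +0.246712;  D = +0.202701+0.140639i
d^4_{1,2}: k∈[1..3] ⇒ +0.671237 -0.108313 +0.002330 = +0.565254;  D = +0.377978+0.420292i
d^4_{2,2}: k∈[0..2] ⇒ +0.880688 -0.341066 +0.013759 = +0.553381;  D = +0.265623+0.485464i
d^4_{3,2}: k∈[0..1] ⇒ -0.591976 +0.057314 = -0.534662;  D = -0.142029-0.515452i
d^4_{4,2}: single k=0 term ⇒ +0.150396;  D = +0.005576+0.150293i
Y_4^{m'}(θ=2.1142,φ=0.5987) and Σ D·Y over m':
  (+0.0001-0.0000i)·(-0.1743-0.1614i)  (+0.0018-0.0002i)·(+0.0907+0.3956i)  (+0.0133+0.0019i)·(+0.0779-0.1989i)  (+0.0640+0.0252i)·(+0.1952-0.1332i)  (+0.2027+0.1406i)·(-0.2664+0.0000i)  (+0.3780+0.4203i)·(-0.1952-0.1332i)  (+0.2656+0.4855i)·(+0.0779+0.1989i)  (-0.1420-0.5155i)·(-0.0907+0.3956i)  (+0.0056+0.1503i)·(-0.1743+0.1614i)
Y_4^2(R⁻¹ n̂) = +0.061351-0.119365i

Re=0.0614 Im=-0.1194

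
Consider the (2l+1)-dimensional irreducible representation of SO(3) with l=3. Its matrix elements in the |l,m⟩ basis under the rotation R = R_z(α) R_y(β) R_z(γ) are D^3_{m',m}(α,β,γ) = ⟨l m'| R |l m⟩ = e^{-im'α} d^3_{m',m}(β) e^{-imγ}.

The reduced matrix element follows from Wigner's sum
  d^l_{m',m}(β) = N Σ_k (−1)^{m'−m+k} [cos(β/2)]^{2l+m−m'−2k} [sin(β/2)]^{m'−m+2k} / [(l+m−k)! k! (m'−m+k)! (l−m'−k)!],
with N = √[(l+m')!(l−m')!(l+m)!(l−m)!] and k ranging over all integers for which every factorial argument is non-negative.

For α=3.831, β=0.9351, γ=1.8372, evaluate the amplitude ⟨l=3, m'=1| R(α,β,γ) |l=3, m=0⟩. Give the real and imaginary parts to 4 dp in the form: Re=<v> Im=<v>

Re=0.2050 Im=-0.1690

D^3_{1,0}(3.831,0.9351,1.8372) = e^{-i·1·3.831}·d^3_{1,0}(0.9351)·e^{-i·0·1.8372}. Compute d first:
Half-angle: c=0.892675, s=0.450701. N=√(24·2·6·6)=41.569219
The bounds max(0,m−m')=0 and min(l+m,l−m')=2 give 3 terms
  k=0: (−1)^1·41.5692/(12)·0.8927^5·0.4507^1 = -0.885006
  k=1: (−1)^2·41.5692/(4)·0.8927^3·0.4507^3 = +0.676794
  k=2: (−1)^3·41.5692/(12)·0.8927^1·0.4507^5 = -0.057508
d^3_{1,0}(0.9351) = -0.885006 +0.676794 -0.057508 = -0.265719
Phases: e^{-i·(1)·3.831}=-0.771623+0.636080i, e^{-i·(0)·1.8372}=+1.000000+0.000000i ⇒ D=+0.205035-0.169019i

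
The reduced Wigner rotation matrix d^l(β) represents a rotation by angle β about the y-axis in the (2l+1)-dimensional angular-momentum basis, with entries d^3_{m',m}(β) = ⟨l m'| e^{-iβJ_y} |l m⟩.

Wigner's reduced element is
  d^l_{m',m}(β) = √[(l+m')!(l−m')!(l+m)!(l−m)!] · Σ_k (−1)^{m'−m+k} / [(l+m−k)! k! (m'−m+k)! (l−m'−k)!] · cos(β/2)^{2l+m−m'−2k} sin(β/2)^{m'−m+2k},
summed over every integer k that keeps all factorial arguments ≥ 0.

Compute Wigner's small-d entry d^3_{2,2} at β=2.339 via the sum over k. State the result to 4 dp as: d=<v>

d^3_{2,2}(β=2.339) via Wigner's sum:
c=cos(2.339/2)=0.390612, s=sin(2.339/2)=0.920555; N=√[120·1·120·1]=120.000000
The bounds max(0,m−m')=0 and min(l+m,l−m')=1 give 2 terms
  k=0: (−1)^0·120.0000/(120)·0.3906^6·0.9206^0 = +0.003552
  k=1: (−1)^1·120.0000/(24)·0.3906^4·0.9206^2 = -0.098640
d^3_{2,2}(2.339) = +0.003552 -0.098640 = -0.095088

d=-0.0951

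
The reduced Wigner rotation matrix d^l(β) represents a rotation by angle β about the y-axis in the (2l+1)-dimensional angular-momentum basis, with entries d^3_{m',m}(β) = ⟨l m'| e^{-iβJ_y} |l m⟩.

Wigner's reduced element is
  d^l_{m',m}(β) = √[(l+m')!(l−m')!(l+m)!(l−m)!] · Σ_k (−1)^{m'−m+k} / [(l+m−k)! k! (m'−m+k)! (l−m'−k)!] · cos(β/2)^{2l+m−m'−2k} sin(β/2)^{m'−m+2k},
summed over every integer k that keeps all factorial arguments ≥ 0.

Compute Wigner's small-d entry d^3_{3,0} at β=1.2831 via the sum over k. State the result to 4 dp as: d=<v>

d^3_{3,0}(β=1.2831) via Wigner's sum:
Half-angle: c=0.801169, s=0.598438. N=√(720·1·6·6)=160.996894
Admissible k: 0..0 (factorial args all ≥0)
  k=0: (−1)^3·160.9969/(36)·0.8012^3·0.5984^3 = -0.492884
d^3_{3,0}(1.2831) = -0.492884

d=-0.4929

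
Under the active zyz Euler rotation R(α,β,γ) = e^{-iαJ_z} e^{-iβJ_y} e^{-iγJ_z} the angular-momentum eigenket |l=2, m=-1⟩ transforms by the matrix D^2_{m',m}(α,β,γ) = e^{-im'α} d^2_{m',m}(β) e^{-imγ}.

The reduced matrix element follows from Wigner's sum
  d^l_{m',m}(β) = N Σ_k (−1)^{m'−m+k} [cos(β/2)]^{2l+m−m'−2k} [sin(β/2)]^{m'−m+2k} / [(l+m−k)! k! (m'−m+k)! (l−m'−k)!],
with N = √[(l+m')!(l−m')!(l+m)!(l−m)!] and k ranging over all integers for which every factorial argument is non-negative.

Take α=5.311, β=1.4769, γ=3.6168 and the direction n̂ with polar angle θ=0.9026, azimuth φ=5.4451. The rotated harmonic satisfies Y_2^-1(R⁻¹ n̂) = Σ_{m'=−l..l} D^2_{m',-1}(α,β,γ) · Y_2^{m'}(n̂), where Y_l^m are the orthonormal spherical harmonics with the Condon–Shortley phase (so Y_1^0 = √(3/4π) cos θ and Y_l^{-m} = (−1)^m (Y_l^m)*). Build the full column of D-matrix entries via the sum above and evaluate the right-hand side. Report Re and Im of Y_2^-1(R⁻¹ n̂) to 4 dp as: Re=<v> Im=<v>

Re=0.2802 Im=0.2201

Need the full column D^2_{m',-1} for m'=−2..2 at α=5.311, β=1.4769, γ=3.6168.
cos(β/2)=0.739513, sin(β/2)=0.673142
d^2_{-2,-1}: single k=1 term ⇒ +0.544470;  D = -0.055241+0.541661i
d^2_{-1,-1}: k∈[0..1] ⇒ +0.299077 -0.743407 = -0.444330;  D = +0.390578-0.211844i
d^2_{0,-1}: k∈[0..1] ⇒ -0.666837 +0.552513 = -0.114324;  D = +0.101657+0.052306i
d^2_{1,-1}: k∈[0..1] ⇒ +0.743407 -0.205318 = +0.538089;  D = -0.066234-0.533997i
d^2_{2,-1}: single k=0 term ⇒ -0.451125;  D = -0.338558+0.298147i
Y_2^{m'}(θ=0.9026,φ=5.4451) and Σ D·Y over m':
  (-0.0552+0.5417i)·(-0.0250+0.2367i)  (+0.3906-0.2118i)·(+0.2513+0.2793i)  (+0.1017+0.0523i)·(+0.0478+0.0000i)  (-0.0662-0.5340i)·(-0.2513+0.2793i)  (-0.3386+0.2981i)·(-0.0250-0.2367i)
Y_2^-1(R⁻¹ n̂) = +0.280191+0.220079i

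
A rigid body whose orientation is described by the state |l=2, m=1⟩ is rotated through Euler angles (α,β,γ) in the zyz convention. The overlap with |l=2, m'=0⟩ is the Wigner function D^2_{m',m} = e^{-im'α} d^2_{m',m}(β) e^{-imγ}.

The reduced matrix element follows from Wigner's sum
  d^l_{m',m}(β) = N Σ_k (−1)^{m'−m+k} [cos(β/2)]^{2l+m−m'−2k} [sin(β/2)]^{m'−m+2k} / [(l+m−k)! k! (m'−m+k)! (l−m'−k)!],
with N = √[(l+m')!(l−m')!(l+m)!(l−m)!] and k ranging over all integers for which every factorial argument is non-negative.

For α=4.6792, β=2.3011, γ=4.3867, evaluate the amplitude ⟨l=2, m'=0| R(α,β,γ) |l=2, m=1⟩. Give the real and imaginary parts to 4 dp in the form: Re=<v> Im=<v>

First d^2_{0,1}(β=2.3011), then the phase factors e^{-i(0)α} and e^{-i(1)γ}:
c=cos(2.3011/2)=0.407985, s=sin(2.3011/2)=0.912988; N=√[2·2·6·1]=4.898979
Admissible k: 1..2 (factorial args all ≥0)
  k=1: (−1)^0·4.8990/(2)·0.4080^3·0.9130^1 = +0.151871
  k=2: (−1)^1·4.8990/(2)·0.4080^1·0.9130^3 = -0.760530
d^2_{0,1}(2.3011) = +0.151871 -0.760530 = -0.608659
Phases: e^{-i·(0)·4.6792}=+1.000000+0.000000i, e^{-i·(1)·4.3867}=-0.319962+0.947431i ⇒ D=+0.194747-0.576662i

Re=0.1947 Im=-0.5767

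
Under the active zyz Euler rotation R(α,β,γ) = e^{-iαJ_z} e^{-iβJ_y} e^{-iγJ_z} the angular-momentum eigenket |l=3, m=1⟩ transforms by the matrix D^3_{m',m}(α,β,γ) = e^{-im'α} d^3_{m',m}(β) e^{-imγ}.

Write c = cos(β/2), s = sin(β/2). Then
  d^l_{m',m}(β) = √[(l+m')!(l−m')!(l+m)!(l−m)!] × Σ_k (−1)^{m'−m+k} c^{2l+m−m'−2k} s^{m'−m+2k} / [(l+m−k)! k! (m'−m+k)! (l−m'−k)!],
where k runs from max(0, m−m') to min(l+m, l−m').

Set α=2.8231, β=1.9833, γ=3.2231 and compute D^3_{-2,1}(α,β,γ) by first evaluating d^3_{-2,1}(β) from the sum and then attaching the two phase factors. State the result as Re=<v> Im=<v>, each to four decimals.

Re=0.0774 Im=-0.0677

First d^3_{-2,1}(β=1.9833), then the phase factors e^{-i(-2)α} and e^{-i(1)γ}:
With c≡cos(β/2)=0.547310 and s≡sin(β/2)=0.836930, N=[1·120·24·2]^{1/2}=75.894664
The bounds max(0,m−m')=3 and min(l+m,l−m')=4 give 2 terms
  k=3: (−1)^0·75.8947/(12)·0.5473^3·0.8369^3 = +0.607851
  k=4: (−1)^1·75.8947/(24)·0.5473^1·0.8369^5 = -0.710688
d^3_{-2,1}(1.9833) = +0.607851 -0.710688 = -0.102838
D = (+0.803892-0.594775i)·(-0.102838)·(-0.996680+0.081417i) = +0.077416-0.067693i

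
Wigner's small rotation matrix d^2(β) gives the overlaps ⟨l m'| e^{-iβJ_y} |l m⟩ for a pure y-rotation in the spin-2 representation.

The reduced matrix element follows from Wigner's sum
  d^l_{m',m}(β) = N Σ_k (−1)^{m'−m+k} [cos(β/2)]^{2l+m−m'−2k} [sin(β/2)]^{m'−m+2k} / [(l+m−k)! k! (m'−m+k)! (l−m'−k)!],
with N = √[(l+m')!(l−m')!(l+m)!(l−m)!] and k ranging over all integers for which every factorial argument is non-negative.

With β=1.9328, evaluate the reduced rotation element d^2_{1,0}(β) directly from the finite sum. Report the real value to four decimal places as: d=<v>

d=0.4056

d^2_{1,0}(β=1.9328) via Wigner's sum:
With c≡cos(β/2)=0.568265 and s≡sin(β/2)=0.822845, N=[6·1·2·2]^{1/2}=4.898979
The bounds max(0,m−m')=0 and min(l+m,l−m')=1 give 2 terms
  k=0: (−1)^1·4.8990/(2)·0.5683^3·0.8228^1 = -0.369869
  k=1: (−1)^2·4.8990/(2)·0.5683^1·0.8228^3 = +0.775499
d^2_{1,0}(1.9328) = -0.369869 +0.775499 = +0.405631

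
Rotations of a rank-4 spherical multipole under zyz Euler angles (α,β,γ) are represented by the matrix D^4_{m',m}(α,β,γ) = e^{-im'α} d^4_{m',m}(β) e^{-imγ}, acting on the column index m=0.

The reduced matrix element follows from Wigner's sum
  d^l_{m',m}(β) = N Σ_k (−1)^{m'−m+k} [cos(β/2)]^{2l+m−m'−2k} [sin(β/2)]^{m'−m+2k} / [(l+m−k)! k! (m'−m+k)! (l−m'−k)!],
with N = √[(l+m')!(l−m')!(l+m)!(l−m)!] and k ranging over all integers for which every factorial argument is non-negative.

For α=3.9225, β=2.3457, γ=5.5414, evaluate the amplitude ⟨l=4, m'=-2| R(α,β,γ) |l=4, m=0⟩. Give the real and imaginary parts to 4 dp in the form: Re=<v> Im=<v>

Split into d^4_{-2,0}(β=2.3457) × two z-phases.
c=cos(2.3457/2)=0.387526, s=sin(2.3457/2)=0.921859; N=√[2·720·24·24]=910.735966
Admissible k: 2..4 (factorial args all ≥0)
  k=2: (−1)^0·910.7360/(96)·0.3875^6·0.9219^2 = +0.027306
  k=3: (−1)^1·910.7360/(36)·0.3875^4·0.9219^4 = -0.412051
  k=4: (−1)^2·910.7360/(96)·0.3875^2·0.9219^6 = +0.874398
d^4_{-2,0}(2.3457) = +0.027306 -0.412051 +0.874398 = +0.489653
Attach z-rotation phases: D = e^{-i(-2)(3.9225)}·(+0.489653)·e^{-i(0)(5.5414)} = +0.004398+0.489633i

Re=0.0044 Im=0.4896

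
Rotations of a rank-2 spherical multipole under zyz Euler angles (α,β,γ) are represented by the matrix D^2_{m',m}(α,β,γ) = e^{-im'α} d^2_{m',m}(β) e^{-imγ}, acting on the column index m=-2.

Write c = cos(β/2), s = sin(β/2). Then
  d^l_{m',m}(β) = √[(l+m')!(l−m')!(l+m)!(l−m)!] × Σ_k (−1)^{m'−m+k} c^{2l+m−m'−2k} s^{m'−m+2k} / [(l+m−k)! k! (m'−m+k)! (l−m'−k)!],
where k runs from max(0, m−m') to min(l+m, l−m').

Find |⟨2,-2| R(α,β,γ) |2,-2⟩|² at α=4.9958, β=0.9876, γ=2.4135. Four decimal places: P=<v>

P=0.3614

Split into d^2_{-2,-2}(β=0.9876) × two z-phases.
Half-angle: c=0.880538, s=0.473975. N=√(1·24·1·24)=24.000000
k∈{0} keeps every argument non-negative
  k=0: (−1)^0·24.0000/(24)·0.8805^4·0.4740^0 = +0.601164
d^2_{-2,-2}(0.9876) = +0.601164
|D^2_{-2,-2}|² = |d^2_{-2,-2}(β)|² = (+0.601164)² = 0.361398 (the z-rotation phases have unit modulus)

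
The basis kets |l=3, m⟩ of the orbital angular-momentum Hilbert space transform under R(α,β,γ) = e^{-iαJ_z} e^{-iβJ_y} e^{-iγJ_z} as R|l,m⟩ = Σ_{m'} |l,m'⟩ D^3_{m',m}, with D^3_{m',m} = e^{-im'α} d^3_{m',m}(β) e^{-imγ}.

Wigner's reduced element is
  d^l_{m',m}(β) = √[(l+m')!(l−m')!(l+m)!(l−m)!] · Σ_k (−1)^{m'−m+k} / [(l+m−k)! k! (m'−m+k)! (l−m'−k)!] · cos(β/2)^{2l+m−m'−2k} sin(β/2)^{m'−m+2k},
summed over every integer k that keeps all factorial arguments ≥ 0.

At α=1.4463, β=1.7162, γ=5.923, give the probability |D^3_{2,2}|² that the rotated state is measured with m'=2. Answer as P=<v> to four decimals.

P=0.1981

Split into d^3_{2,2}(β=1.7162) × two z-phases.
Half-angle: c=0.653876, s=0.756602. N=√(120·1·120·1)=120.000000
k: max(0,(2)−(2))=0 … min(3+(2),3−(2))=1
  k=0: (−1)^0·120.0000/(120)·0.6539^6·0.7566^0 = +0.078158
  k=1: (−1)^1·120.0000/(24)·0.6539^4·0.7566^2 = -0.523223
d^3_{2,2}(1.7162) = +0.078158 -0.523223 = -0.445065
|D^3_{2,2}|² = |d^3_{2,2}(β)|² = (-0.445065)² = 0.198083 (the z-rotation phases have unit modulus)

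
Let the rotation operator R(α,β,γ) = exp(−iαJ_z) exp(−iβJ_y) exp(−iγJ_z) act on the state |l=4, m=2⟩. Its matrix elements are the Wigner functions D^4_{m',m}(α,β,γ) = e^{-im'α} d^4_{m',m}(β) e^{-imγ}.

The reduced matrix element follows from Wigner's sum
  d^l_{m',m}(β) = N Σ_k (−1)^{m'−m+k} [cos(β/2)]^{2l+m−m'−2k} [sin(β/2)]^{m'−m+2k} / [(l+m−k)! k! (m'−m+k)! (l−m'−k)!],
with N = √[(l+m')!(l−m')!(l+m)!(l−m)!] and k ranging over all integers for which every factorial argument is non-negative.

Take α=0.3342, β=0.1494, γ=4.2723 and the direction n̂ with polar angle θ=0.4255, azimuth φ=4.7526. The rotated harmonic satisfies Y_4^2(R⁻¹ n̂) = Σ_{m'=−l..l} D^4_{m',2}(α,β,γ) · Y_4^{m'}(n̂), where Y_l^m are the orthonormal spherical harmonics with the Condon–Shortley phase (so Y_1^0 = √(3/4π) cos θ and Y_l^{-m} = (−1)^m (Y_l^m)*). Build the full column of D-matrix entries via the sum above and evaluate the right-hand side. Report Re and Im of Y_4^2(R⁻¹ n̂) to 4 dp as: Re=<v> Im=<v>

Re=0.3175 Im=-0.0852

Need the full column D^4_{m',2} for m'=−4..4 at α=0.3342, β=0.1494, γ=4.2723.
cos(β/2)=0.997211, sin(β/2)=0.074631
d^4_{-4,2}: single k=6 term ⇒ +0.000001;  D = +0.000001-0.000001i
d^4_{-3,2}: k∈[5..6] ⇒ +0.000026 -0.000000 = +0.000026;  D = +0.000008-0.000024i
d^4_{-2,2}: k∈[4..6] ⇒ +0.000460 -0.000002 +0.000000 = +0.000458;  D = -0.000010-0.000458i
d^4_{-1,2}: k∈[3..5] ⇒ +0.005797 -0.000049 +0.000000 = +0.005748;  D = -0.002006-0.005387i
d^4_{0,2}: k∈[2..4] ⇒ +0.051961 -0.000776 +0.000002 = +0.051187;  D = -0.032607-0.039457i
d^4_{1,2}: k∈[1..3] ⇒ +0.310501 -0.008695 +0.000032 = +0.301838;  D = -0.257957-0.156731i
d^4_{2,2}: k∈[0..2] ⇒ +0.977907 -0.065726 +0.000460 = +0.912641;  D = -0.892251-0.191836i
d^4_{3,2}: k∈[0..1] ⇒ -0.273836 +0.004601 = -0.269235;  D = +0.267220-0.032878i
d^4_{4,2}: single k=0 term ⇒ +0.028982;  D = -0.026013+0.012779i
Y_4^{m'}(θ=0.4255,φ=4.7526) and Σ D·Y over m':
  (+0.0000-0.0000i)·(+0.0127-0.0021i)  (+0.0000-0.0000i)·(-0.0096-0.0796i)  (-0.0000-0.0005i)·(-0.2731+0.0220i)  (-0.0020-0.0054i)·(+0.0201+0.4989i)  (-0.0326-0.0395i)·(+0.2328+0.0000i)  (-0.2580-0.1567i)·(-0.0201+0.4989i)  (-0.8923-0.1918i)·(-0.2731-0.0220i)  (+0.2672-0.0329i)·(+0.0096-0.0796i)  (-0.0260+0.0128i)·(+0.0127+0.0021i)
Y_4^2(R⁻¹ n̂) = +0.317515-0.085169i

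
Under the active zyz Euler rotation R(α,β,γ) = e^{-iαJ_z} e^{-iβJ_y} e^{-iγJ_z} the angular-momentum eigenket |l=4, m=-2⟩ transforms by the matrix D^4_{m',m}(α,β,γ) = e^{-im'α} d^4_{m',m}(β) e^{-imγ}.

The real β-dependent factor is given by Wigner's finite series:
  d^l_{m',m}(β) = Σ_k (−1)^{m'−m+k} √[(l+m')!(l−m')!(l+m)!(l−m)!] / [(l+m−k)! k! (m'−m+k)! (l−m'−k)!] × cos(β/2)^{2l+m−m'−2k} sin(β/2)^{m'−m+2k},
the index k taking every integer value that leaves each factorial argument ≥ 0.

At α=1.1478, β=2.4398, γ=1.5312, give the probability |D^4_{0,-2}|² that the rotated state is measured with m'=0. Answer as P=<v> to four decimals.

P=0.2579

Split into d^4_{0,-2}(β=2.4398) × two z-phases.
Half-angle: c=0.343740, s=0.939065. N=√(24·24·2·720)=910.735966
k: max(0,(-2)−(0))=0 … min(4+(-2),4−(0))=2
  k=0: (−1)^2·910.7360/(96)·0.3437^6·0.9391^2 = +0.013800
  k=1: (−1)^3·910.7360/(36)·0.3437^4·0.9391^4 = -0.274657
  k=2: (−1)^4·910.7360/(96)·0.3437^2·0.9391^6 = +0.768696
d^4_{0,-2}(2.4398) = +0.013800 -0.274657 +0.768696 = +0.507839
|D^4_{0,-2}|² = |d^4_{0,-2}(β)|² = (+0.507839)² = 0.257900 (the z-rotation phases have unit modulus)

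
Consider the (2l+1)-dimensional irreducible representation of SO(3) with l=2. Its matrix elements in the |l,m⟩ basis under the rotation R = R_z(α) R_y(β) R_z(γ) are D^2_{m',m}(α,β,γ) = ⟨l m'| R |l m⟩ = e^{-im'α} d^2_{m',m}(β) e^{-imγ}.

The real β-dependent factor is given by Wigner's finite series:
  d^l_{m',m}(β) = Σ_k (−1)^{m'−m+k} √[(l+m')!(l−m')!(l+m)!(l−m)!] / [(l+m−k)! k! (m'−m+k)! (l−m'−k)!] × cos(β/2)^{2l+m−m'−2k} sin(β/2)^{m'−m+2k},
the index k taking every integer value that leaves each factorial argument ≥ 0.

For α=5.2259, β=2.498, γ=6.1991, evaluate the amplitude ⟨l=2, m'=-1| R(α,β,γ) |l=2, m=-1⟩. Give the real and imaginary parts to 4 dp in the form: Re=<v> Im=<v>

Re=-0.1083 Im=0.2364

D^2_{-1,-1}(5.2259,2.498,6.1991) = e^{-i·-1·5.2259}·d^2_{-1,-1}(2.498)·e^{-i·-1·6.1991}. Compute d first:
c=cos(2.498/2)=0.316271, s=sin(2.498/2)=0.948669; N=√[1·6·1·6]=6.000000
The bounds max(0,m−m')=0 and min(l+m,l−m')=1 give 2 terms
  k=0: (−1)^0·6.0000/(6)·0.3163^4·0.9487^0 = +0.010005
  k=1: (−1)^1·6.0000/(2)·0.3163^2·0.9487^2 = -0.270066
d^2_{-1,-1}(2.498) = +0.010005 -0.270066 = -0.260060
D = (+0.491238-0.871025i)·(-0.260060)·(+0.996467-0.083986i) = -0.108276+0.236448i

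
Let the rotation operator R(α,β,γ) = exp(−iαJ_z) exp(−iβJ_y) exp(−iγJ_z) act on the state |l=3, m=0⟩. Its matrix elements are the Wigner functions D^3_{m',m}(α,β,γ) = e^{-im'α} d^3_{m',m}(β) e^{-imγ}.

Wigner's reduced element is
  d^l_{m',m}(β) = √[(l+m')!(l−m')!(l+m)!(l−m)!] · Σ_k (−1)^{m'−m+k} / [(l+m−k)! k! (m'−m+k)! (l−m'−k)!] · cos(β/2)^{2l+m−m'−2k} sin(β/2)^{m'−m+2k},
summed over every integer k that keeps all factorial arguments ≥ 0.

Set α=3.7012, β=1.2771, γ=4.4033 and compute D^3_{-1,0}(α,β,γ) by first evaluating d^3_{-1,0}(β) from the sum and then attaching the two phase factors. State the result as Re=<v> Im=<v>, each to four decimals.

D^3_{-1,0}(3.7012,1.2771,4.4033) = e^{-i·-1·3.7012}·d^3_{-1,0}(1.2771)·e^{-i·0·4.4033}. Compute d first:
With c≡cos(β/2)=0.802961 and s≡sin(β/2)=0.596032, N=[2·24·6·6]^{1/2}=41.569219
k∈{1,2,3} keeps every argument non-negative
  k=1: (−1)^0·41.5692/(12)·0.8030^5·0.5960^1 = +0.689179
  k=2: (−1)^1·41.5692/(4)·0.8030^3·0.5960^3 = -1.139209
  k=3: (−1)^2·41.5692/(12)·0.8030^1·0.5960^5 = +0.209234
d^3_{-1,0}(1.2771) = +0.689179 -1.139209 +0.209234 = -0.240796
Attach z-rotation phases: D = e^{-i(-1)(3.7012)}·(-0.240796)·e^{-i(0)(4.4033)} = +0.204066+0.127827i

Re=0.2041 Im=0.1278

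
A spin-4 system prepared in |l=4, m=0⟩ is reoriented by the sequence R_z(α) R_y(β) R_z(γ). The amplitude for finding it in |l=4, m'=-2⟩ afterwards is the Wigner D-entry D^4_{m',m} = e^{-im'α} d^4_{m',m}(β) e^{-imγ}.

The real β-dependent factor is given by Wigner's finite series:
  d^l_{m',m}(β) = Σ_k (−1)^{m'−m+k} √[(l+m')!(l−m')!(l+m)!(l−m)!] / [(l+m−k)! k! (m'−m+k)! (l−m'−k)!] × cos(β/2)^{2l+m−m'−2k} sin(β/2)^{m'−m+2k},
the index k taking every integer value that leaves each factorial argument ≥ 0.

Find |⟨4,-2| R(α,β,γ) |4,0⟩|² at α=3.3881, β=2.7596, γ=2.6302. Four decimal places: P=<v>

P=0.0763

Split into d^4_{-2,0}(β=2.7596) × two z-phases.
Half-angle: c=0.189837, s=0.981816. N=√(2·720·24·24)=910.735966
k∈{2,3,4} keeps every argument non-negative
  k=2: (−1)^0·910.7360/(96)·0.1898^6·0.9818^2 = +0.000428
  k=3: (−1)^1·910.7360/(36)·0.1898^4·0.9818^4 = -0.030531
  k=4: (−1)^2·910.7360/(96)·0.1898^2·0.9818^6 = +0.306241
d^4_{-2,0}(2.7596) = +0.000428 -0.030531 +0.306241 = +0.276139
|D^4_{-2,0}|² = |d^4_{-2,0}(β)|² = (+0.276139)² = 0.076252 (the z-rotation phases have unit modulus)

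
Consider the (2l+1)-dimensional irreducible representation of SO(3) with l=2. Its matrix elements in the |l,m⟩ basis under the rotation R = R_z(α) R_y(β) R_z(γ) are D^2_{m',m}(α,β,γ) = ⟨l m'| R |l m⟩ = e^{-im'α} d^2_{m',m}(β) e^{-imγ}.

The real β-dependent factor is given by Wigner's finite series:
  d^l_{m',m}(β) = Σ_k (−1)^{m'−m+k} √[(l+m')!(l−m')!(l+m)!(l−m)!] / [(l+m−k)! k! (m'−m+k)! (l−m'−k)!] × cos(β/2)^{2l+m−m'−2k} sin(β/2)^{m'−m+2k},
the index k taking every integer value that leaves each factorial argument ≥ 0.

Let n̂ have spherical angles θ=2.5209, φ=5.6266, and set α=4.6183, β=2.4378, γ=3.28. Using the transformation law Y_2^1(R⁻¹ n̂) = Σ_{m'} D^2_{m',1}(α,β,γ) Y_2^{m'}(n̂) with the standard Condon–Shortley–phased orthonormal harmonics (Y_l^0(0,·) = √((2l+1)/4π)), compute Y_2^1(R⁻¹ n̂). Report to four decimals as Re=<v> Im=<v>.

Re=0.2252 Im=0.2837

Need the full column D^2_{m',1} for m'=−2..2 at α=4.6183, β=2.4378, γ=3.28.
cos(β/2)=0.344679, sin(β/2)=0.938721
d^2_{-2,1}: single k=3 term ⇒ +0.570235;  D = +0.540094-0.182937i
d^2_{-1,1}: k∈[2..3] ⇒ +0.314067 -0.776508 = -0.462440;  D = -0.106550-0.449998i
d^2_{0,1}: k∈[1..2] ⇒ +0.094157 -0.698392 = -0.604234;  D = +0.598456-0.083364i
d^2_{1,1}: k∈[0..1] ⇒ +0.014114 -0.314067 = -0.299953;  D = +0.013289+0.299658i
d^2_{2,1}: single k=0 term ⇒ -0.076879;  D = -0.076784-0.003825i
Y_2^{m'}(θ=2.5209,φ=5.6266) and Σ D·Y over m':
  (+0.5401-0.1829i)·(+0.0333+0.1263i)  (-0.1065-0.4500i)·(-0.2895-0.2231i)  (+0.5985-0.0834i)·(+0.3107+0.0000i)  (+0.0133+0.2997i)·(+0.2895-0.2231i)  (-0.0768-0.0038i)·(+0.0333-0.1263i)
Y_2^1(R⁻¹ n̂) = +0.225166+0.283660i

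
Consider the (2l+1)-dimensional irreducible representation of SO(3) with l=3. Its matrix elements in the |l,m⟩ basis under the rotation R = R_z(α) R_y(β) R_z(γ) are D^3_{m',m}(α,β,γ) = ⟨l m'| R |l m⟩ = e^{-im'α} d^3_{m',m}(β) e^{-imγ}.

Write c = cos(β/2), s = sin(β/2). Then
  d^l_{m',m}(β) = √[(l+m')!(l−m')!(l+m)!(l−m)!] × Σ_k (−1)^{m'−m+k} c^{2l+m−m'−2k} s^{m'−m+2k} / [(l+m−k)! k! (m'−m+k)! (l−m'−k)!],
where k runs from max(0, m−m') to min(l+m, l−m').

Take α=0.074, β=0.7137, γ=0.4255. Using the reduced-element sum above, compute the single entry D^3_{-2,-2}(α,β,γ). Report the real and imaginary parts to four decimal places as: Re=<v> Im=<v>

Split into d^3_{-2,-2}(β=0.7137) × two z-phases.
Half-angle: c=0.937002, s=0.349324. N=√(1·120·1·120)=120.000000
k: max(0,(-2)−(-2))=0 … min(3+(-2),3−(-2))=1
  k=0: (−1)^0·120.0000/(120)·0.9370^6·0.3493^0 = +0.676772
  k=1: (−1)^1·120.0000/(24)·0.9370^4·0.3493^2 = -0.470316
d^3_{-2,-2}(0.7137) = +0.676772 -0.470316 = +0.206457
D = (+0.989068+0.147460i)·(+0.206457)·(+0.659232+0.751940i) = +0.111723+0.173616i

Re=0.1117 Im=0.1736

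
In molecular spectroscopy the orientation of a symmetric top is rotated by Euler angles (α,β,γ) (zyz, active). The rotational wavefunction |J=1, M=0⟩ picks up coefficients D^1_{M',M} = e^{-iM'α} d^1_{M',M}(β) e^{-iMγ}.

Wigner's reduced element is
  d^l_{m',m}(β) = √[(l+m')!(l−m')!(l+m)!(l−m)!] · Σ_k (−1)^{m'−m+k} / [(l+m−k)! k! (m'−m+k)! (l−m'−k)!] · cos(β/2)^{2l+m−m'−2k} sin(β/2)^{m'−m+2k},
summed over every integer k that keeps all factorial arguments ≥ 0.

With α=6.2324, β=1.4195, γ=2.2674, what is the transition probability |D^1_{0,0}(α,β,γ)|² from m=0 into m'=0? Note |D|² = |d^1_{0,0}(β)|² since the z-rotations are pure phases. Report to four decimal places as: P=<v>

D^1_{0,0}(6.2324,1.4195,2.2674) = e^{-i·0·6.2324}·d^1_{0,0}(1.4195)·e^{-i·0·2.2674}. Compute d first:
Half-angle: c=0.758525, s=0.651644. N=√(1·1·1·1)=1.000000
k∈{0,1} keeps every argument non-negative
  k=0: (−1)^0·1.0000/(1)·0.7585^2·0.6516^0 = +0.575360
  k=1: (−1)^1·1.0000/(1)·0.7585^0·0.6516^2 = -0.424640
d^1_{0,0}(1.4195) = +0.575360 -0.424640 = +0.150720
|D^1_{0,0}|² = |d^1_{0,0}(β)|² = (+0.150720)² = 0.022716 (the z-rotation phases have unit modulus)

P=0.0227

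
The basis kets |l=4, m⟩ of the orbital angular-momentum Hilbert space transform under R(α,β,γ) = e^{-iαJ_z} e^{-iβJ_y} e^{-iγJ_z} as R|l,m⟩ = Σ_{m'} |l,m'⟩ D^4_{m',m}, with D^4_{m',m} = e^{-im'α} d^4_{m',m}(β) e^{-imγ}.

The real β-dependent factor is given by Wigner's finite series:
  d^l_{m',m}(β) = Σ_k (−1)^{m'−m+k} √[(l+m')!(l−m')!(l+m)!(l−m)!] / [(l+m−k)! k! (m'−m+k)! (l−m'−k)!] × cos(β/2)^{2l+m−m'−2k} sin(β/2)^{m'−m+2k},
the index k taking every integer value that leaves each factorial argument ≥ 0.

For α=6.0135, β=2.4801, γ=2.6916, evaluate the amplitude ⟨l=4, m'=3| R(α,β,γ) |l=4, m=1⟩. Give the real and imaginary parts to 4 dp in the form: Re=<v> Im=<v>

Re=0.0336 Im=0.1041

First d^4_{3,1}(β=2.4801), then the phase factors e^{-i(3)α} and e^{-i(1)γ}:
c=cos(2.4801/2)=0.324749, s=sin(2.4801/2)=0.945800; N=√[5040·1·120·6]=1904.940944
k∈{0,1} keeps every argument non-negative
  k=0: (−1)^2·1904.9409/(240)·0.3247^6·0.9458^2 = +0.008328
  k=1: (−1)^3·1904.9409/(144)·0.3247^4·0.9458^4 = -0.117736
d^4_{3,1}(2.4801) = +0.008328 -0.117736 = -0.109407
Phases: e^{-i·(3)·6.0135}=+0.690182+0.723636i, e^{-i·(1)·2.6916}=-0.900450-0.434959i ⇒ D=+0.033558+0.104134i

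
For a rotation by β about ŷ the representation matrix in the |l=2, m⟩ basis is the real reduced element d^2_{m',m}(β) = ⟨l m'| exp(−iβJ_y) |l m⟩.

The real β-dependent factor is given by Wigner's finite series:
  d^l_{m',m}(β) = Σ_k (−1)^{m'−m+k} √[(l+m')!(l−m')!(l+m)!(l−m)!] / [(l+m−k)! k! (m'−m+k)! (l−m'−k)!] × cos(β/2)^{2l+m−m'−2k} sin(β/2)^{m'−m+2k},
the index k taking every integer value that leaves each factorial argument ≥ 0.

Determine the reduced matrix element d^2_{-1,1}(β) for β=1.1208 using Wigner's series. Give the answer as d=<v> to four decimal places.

d=0.5283

d^2_{-1,1}(β=1.1208) via Wigner's sum:
c=cos(1.1208/2)=0.847043, s=sin(1.1208/2)=0.531525; N=√[1·6·6·1]=6.000000
k∈{2,3} keeps every argument non-negative
  k=2: (−1)^0·6.0000/(2)·0.8470^2·0.5315^2 = +0.608106
  k=3: (−1)^1·6.0000/(6)·0.8470^0·0.5315^4 = -0.079817
d^2_{-1,1}(1.1208) = +0.608106 -0.079817 = +0.528289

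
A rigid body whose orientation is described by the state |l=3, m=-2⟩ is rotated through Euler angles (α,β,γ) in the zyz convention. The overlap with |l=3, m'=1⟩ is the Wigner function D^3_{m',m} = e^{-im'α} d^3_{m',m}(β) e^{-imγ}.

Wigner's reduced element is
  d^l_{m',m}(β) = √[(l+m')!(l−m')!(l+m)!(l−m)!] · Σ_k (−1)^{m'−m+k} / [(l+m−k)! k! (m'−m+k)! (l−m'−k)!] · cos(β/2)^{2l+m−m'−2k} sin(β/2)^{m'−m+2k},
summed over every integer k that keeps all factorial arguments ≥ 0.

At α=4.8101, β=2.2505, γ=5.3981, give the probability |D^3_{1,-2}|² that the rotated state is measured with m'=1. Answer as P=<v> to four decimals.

P=0.1966

D^3_{1,-2}(4.8101,2.2505,5.3981) = e^{-i·1·4.8101}·d^3_{1,-2}(2.2505)·e^{-i·-2·5.3981}. Compute d first:
With c≡cos(β/2)=0.430951 and s≡sin(β/2)=0.902375, N=[24·2·1·120]^{1/2}=75.894664
The bounds max(0,m−m')=0 and min(l+m,l−m')=1 give 2 terms
  k=0: (−1)^3·75.8947/(12)·0.4310^3·0.9024^3 = -0.371942
  k=1: (−1)^4·75.8947/(24)·0.4310^1·0.9024^5 = +0.815387
d^3_{1,-2}(2.2505) = -0.371942 +0.815387 = +0.443445
|D^3_{1,-2}|² = |d^3_{1,-2}(β)|² = (+0.443445)² = 0.196644 (the z-rotation phases have unit modulus)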